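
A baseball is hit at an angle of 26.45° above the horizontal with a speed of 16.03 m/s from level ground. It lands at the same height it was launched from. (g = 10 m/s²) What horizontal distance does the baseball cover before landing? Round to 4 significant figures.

20.49 m

Components: v_x = 16.03 cos 26.45° = 14.352 m/s, v_y = 16.03 sin 26.45° = 7.1400 m/s.
Time of flight (same landing height): t = 2 v_y / g = 2 × 7.1400 / 10 = 1.4280 s.
Range: R = v_x · t = 14.352 × 1.4280 = 20.49 m.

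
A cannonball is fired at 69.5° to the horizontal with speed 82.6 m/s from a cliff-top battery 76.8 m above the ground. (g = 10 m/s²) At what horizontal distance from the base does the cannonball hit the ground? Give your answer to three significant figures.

Components: v_x = 82.6 cos 69.5° = 28.93 m/s, v_y = 82.6 sin 69.5° = 77.37 m/s.
Vertical: 0 = 76.8 + 77.37 t − ½(10) t² ⇒ 5.000 t² − 77.37 t − 76.8 = 0.
t = [77.37 + √(5986 + 1536)] / 10.00 = 16.41 s.
Horizontal: R = v_x · t = 28.93 × 16.41 = 475 m.

475 m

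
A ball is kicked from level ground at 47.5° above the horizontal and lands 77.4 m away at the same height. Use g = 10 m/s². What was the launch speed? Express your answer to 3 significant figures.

27.9 m/s

On level ground, R = v₀² sin(2θ) / g, so v₀ = √(R g / sin 2θ).
sin(2 × 47.5°) = 0.9962.
v₀ = √(77.4 × 10 / 0.9962) = √777.0 = 27.9 m/s.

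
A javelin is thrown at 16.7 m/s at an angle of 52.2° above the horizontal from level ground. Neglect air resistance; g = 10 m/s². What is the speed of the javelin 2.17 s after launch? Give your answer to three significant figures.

v_x = 16.7 cos 52.2° = 10.24 m/s (constant).
v_y(t) = 16.7 sin 52.2° − g t = 13.20 − 10 × 2.17 = -8.500 m/s.
Speed = √(v_x² + v_y²) = √(104.9 + 72.25) = 13.3 m/s.

13.3 m/s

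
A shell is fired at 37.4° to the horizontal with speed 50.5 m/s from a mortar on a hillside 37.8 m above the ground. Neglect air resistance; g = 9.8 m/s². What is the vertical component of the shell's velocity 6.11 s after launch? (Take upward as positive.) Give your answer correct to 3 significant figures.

Initial vertical component: v_y0 = 50.5 sin 37.4° = 30.67 m/s.
v_y(t) = v_y0 − g t = 30.67 − 9.8 × 6.11 = -29.2 m/s.

-29.2 m/s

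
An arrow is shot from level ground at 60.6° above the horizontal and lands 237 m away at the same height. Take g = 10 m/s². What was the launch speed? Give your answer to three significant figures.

52.6 m/s

On level ground, R = v₀² sin(2θ) / g, so v₀ = √(R g / sin 2θ).
sin(2 × 60.6°) = 0.8554.
v₀ = √(237 × 10 / 0.8554) = √2771 = 52.6 m/s.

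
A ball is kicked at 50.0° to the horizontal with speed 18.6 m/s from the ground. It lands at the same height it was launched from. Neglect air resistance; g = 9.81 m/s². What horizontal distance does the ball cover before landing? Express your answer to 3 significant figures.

34.7 m

For level ground, R = v₀² sin(2θ) / g.
sin(2 × 50.0°) = sin 100.0° = 0.9848.
R = (18.6)² × 0.9848 / 9.81 = 34.7 m.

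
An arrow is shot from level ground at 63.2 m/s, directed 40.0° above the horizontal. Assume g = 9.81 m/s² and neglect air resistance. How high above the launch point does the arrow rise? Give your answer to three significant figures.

84.1 m

Vertical component of launch velocity: v_y = 63.2 sin 40.0° = 40.62 m/s.
At the highest point the vertical velocity is zero, so v_y² = 2 g h_max.
h_max = (40.62)² / (2 × 9.81) = 1650 / 19.62 = 84.1 m.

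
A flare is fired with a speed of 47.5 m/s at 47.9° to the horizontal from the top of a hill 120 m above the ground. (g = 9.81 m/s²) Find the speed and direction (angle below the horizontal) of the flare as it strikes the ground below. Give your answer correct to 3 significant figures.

v_x = 47.5 cos 47.9° = 31.85 m/s (constant).
|v_y| at impact = √((35.24)² + 2×9.81×120) = 59.97 m/s.
Speed = √(31.85² + 59.97²) = 67.9 m/s; angle = arctan(59.97/31.85) = 62.0° below horizontal.

67.9 m/s at 62.0° below the horizontal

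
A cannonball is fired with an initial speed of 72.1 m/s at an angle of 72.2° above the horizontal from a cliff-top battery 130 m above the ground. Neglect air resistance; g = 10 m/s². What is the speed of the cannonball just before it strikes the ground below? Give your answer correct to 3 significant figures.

v_x = 72.1 cos 72.2° = 22.04 m/s is unchanged throughout.
For the vertical component, v_y² = v_y0² + 2 g h = (68.65)² + 2×10×130 = 7313, so |v_y| = 85.52 m/s.
Impact speed = √(v_x² + v_y²) = √(485.8 + 7313) = 88.3 m/s.

88.3 m/s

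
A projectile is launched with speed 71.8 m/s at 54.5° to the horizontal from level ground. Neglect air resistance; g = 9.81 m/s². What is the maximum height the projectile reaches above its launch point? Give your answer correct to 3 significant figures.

Vertical component of launch velocity: v_y = 71.8 sin 54.5° = 58.45 m/s.
At the highest point the vertical velocity is zero, so v_y² = 2 g h_max.
h_max = (58.45)² / (2 × 9.81) = 3416 / 19.62 = 174 m.

174 m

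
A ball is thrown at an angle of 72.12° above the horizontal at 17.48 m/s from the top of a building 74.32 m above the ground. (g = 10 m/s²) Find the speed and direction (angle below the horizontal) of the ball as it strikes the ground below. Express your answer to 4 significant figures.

42.33 m/s at 82.72° below the horizontal

v_x = 17.48 cos 72.12° = 5.3668 m/s (constant).
|v_y| at impact = √((16.636)² + 2×10×74.32) = 41.990 m/s.
Speed = √(5.3668² + 41.990²) = 42.33 m/s; angle = arctan(41.990/5.3668) = 82.72° below horizontal.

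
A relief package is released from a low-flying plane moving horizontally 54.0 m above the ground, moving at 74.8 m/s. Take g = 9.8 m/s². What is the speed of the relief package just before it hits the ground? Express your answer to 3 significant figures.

81.6 m/s

Fall time: t = √(2 × 54.0 / 9.8) = 3.320 s.
At impact: v_x = 74.8 m/s (unchanged), v_y = g t = 9.8 × 3.320 = 32.54 m/s.
Speed = √(v_x² + v_y²) = √(5595 + 1059) = 81.6 m/s.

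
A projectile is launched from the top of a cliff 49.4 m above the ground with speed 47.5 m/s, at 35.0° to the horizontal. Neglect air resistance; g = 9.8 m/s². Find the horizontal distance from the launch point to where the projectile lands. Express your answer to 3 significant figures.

272 m

Components: v_x = 47.5 cos 35.0° = 38.91 m/s, v_y = 47.5 sin 35.0° = 27.24 m/s.
Vertical: 0 = 49.4 + 27.24 t − ½(9.8) t² ⇒ 4.900 t² − 27.24 t − 49.4 = 0.
t = [27.24 + √(742.0 + 968.2)] / 9.800 = 6.999 s.
Horizontal: R = v_x · t = 38.91 × 6.999 = 272 m.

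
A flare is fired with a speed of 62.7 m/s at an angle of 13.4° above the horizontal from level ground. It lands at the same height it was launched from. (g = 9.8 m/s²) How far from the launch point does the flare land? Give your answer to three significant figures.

181 m

For level ground, R = v₀² sin(2θ) / g.
sin(2 × 13.4°) = sin 26.80° = 0.4509.
R = (62.7)² × 0.4509 / 9.8 = 181 m.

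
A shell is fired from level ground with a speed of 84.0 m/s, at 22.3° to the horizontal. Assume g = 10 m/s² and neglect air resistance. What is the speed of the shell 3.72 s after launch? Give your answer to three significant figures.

77.9 m/s

v_x = 84.0 cos 22.3° = 77.72 m/s (constant).
v_y(t) = 84.0 sin 22.3° − g t = 31.87 − 10 × 3.72 = -5.330 m/s.
Speed = √(v_x² + v_y²) = √(6040 + 28.41) = 77.9 m/s.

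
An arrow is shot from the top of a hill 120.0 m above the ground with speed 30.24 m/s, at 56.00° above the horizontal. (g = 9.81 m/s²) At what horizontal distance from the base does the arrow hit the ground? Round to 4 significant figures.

137.4 m

Components: v_x = 30.24 cos 56.00° = 16.910 m/s, v_y = 30.24 sin 56.00° = 25.070 m/s.
Vertical: 0 = 120.0 + 25.070 t − ½(9.81) t² ⇒ 4.905 t² − 25.070 t − 120.0 = 0.
t = [25.070 + √(628.50 + 2354.4)] / 9.810 = 8.1229 s.
Horizontal: R = v_x · t = 16.910 × 8.1229 = 137.4 m.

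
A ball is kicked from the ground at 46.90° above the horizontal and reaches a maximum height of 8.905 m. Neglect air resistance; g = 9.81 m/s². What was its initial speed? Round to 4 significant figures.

At maximum height v_y = 0, so (v₀ sin θ)² = 2 g H.
v₀ sin 46.90° = √(2 × 9.81 × 8.905) = 13.218 m/s.
v₀ = 13.218 / sin 46.90° = 13.218 / 0.7302 = 18.10 m/s.

18.10 m/s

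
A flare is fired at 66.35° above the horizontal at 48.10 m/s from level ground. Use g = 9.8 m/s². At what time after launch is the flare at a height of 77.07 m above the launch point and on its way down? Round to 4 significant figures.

6.614 s

v_y0 = 48.10 sin 66.35° = 44.060 m/s.
Set y = v_y0 t − ½ g t² = 77.07: 4.900 t² − 44.060 t + 77.07 = 0.
t = [44.060 ± √(1941.3 − 1510.6)] / 9.8 = (44.060 ± 20.753) / 9.8, giving t = 2.378 s or t = 6.614 s.
On the way down corresponds to the larger root: t = 6.614 s.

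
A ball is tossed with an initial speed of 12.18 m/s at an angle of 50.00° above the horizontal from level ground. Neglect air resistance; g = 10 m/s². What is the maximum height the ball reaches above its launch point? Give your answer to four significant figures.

Vertical component of launch velocity: v_y = 12.18 sin 50.00° = 9.3304 m/s.
At the highest point the vertical velocity is zero, so v_y² = 2 g h_max.
h_max = (9.3304)² / (2 × 10) = 87.056 / 20.00 = 4.353 m.

4.353 m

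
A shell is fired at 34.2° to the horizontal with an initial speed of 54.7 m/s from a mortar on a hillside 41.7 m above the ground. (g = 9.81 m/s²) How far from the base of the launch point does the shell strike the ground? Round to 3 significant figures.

Components: v_x = 54.7 cos 34.2° = 45.24 m/s, v_y = 54.7 sin 34.2° = 30.75 m/s.
Vertical: 0 = 41.7 + 30.75 t − ½(9.81) t² ⇒ 4.905 t² − 30.75 t − 41.7 = 0.
t = [30.75 + √(945.6 + 818.2)] / 9.810 = 7.416 s.
Horizontal: R = v_x · t = 45.24 × 7.416 = 335 m.

335 m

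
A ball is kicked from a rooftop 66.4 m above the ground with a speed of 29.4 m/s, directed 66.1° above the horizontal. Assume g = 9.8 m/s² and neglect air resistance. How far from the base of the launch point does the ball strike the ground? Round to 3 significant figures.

Components: v_x = 29.4 cos 66.1° = 11.91 m/s, v_y = 29.4 sin 66.1° = 26.88 m/s.
Vertical: 0 = 66.4 + 26.88 t − ½(9.8) t² ⇒ 4.900 t² − 26.88 t − 66.4 = 0.
t = [26.88 + √(722.5 + 1301)] / 9.800 = 7.333 s.
Horizontal: R = v_x · t = 11.91 × 7.333 = 87.3 m.

87.3 m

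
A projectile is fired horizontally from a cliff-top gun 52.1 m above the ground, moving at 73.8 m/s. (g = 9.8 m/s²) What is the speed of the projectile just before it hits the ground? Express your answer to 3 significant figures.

Fall time: t = √(2 × 52.1 / 9.8) = 3.261 s.
At impact: v_x = 73.8 m/s (unchanged), v_y = g t = 9.8 × 3.261 = 31.96 m/s.
Speed = √(v_x² + v_y²) = √(5446 + 1021) = 80.4 m/s.

80.4 m/s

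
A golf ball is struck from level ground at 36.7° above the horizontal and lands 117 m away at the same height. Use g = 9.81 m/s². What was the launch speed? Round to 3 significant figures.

On level ground, R = v₀² sin(2θ) / g, so v₀ = √(R g / sin 2θ).
sin(2 × 36.7°) = 0.9583.
v₀ = √(117 × 9.81 / 0.9583) = √1198 = 34.6 m/s.

34.6 m/s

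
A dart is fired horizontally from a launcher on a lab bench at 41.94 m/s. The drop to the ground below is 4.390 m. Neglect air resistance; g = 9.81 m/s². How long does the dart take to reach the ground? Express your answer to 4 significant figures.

0.9460 s

The horizontal speed doesn't affect the fall. With v_y0 = 0, h = ½ g t².
t = √(2 × 4.390 / 9.81) = √0.89501 = 0.9460 s.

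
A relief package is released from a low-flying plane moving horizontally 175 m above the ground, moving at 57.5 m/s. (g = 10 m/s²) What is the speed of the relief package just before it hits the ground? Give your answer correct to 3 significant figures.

82.5 m/s

Fall time: t = √(2 × 175 / 10) = 5.916 s.
At impact: v_x = 57.5 m/s (unchanged), v_y = g t = 10 × 5.916 = 59.16 m/s.
Speed = √(v_x² + v_y²) = √(3306 + 3500) = 82.5 m/s.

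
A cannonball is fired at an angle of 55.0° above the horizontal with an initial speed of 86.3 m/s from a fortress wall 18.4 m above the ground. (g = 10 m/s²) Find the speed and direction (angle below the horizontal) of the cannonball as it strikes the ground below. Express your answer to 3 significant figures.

v_x = 86.3 cos 55.0° = 49.50 m/s (constant).
|v_y| at impact = √((70.69)² + 2×10×18.4) = 73.25 m/s.
Speed = √(49.50² + 73.25²) = 88.4 m/s; angle = arctan(73.25/49.50) = 56.0° below horizontal.

88.4 m/s at 56.0° below the horizontal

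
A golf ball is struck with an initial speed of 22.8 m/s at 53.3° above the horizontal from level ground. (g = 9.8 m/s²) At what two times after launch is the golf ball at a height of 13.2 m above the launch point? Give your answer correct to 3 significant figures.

v_y0 = 22.8 sin 53.3° = 18.28 m/s.
Set y = v_y0 t − ½ g t² = 13.2: 4.900 t² − 18.28 t + 13.2 = 0.
t = [18.28 ± √(334.2 − 258.7)] / 9.8 = (18.28 ± 8.689) / 9.8, giving t = 0.979 s or t = 2.75 s.
So the golf ball is at 13.2 m at t = 0.979 s (rising) and t = 2.75 s (falling).

0.979 s and 2.75 s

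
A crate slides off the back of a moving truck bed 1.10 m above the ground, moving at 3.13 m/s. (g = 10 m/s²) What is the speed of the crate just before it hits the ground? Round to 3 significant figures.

5.64 m/s

Fall time: t = √(2 × 1.10 / 10) = 0.4690 s.
At impact: v_x = 3.13 m/s (unchanged), v_y = g t = 10 × 0.4690 = 4.690 m/s.
Speed = √(v_x² + v_y²) = √(9.797 + 22.00) = 5.64 m/s.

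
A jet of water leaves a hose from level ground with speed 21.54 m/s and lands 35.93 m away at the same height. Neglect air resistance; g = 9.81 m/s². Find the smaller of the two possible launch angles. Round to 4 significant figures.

Level-ground range: R = v₀² sin(2θ)/g ⇒ sin 2θ = R g / v₀² = 35.93×9.81/21.54² = 0.7597.
2θ = arcsin(0.7597) = 49.438° or 180° − 49.438° = 130.562°.
So θ = 24.72° or θ = 65.28°.

24.72°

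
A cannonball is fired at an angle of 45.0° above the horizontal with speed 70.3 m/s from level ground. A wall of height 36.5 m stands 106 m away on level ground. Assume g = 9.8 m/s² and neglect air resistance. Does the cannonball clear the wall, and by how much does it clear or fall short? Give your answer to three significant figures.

v_x = 70.3 cos 45.0° = 49.71 m/s; v_y0 = 70.3 sin 45.0° = 49.71 m/s.
Time to reach the wall: t = 106 / 49.71 = 2.132 s.
Height at that point: y = 49.71×2.132 − 4.900×2.132² = 83.71 m.
That is 83.71 − 36.5 = 47.2 m above the top of the wall, so the cannonball clears it.

Yes — it clears the wall by 47.2 m.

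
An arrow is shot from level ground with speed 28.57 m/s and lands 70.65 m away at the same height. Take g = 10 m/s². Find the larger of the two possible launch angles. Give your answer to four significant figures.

Level-ground range: R = v₀² sin(2θ)/g ⇒ sin 2θ = R g / v₀² = 70.65×10/28.57² = 0.8655.
2θ = arcsin(0.8655) = 59.940° or 180° − 59.940° = 120.060°.
So θ = 29.97° or θ = 60.03°.

60.03°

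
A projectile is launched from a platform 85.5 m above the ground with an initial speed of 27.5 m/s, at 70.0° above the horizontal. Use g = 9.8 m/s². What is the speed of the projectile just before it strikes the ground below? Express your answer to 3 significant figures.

49.3 m/s

v_x = 27.5 cos 70.0° = 9.406 m/s is unchanged throughout.
For the vertical component, v_y² = v_y0² + 2 g h = (25.84)² + 2×9.8×85.5 = 2344, so |v_y| = 48.41 m/s.
Impact speed = √(v_x² + v_y²) = √(88.47 + 2344) = 49.3 m/s.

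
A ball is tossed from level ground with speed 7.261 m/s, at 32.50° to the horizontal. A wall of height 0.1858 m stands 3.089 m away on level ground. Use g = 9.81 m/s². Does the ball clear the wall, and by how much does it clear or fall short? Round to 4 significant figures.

v_x = 7.261 cos 32.50° = 6.1239 m/s; v_y0 = 7.261 sin 32.50° = 3.9013 m/s.
Time to reach the wall: t = 3.089 / 6.1239 = 0.50442 s.
Height at that point: y = 3.9013×0.50442 − 4.905×0.50442² = 0.71987 m.
That is 0.71987 − 0.1858 = 0.5341 m above the top of the wall, so the ball clears it.

Yes — it clears the wall by 0.5341 m.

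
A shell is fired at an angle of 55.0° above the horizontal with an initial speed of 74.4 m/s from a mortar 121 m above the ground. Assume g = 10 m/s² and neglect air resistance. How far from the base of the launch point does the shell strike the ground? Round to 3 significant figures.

594 m

Components: v_x = 74.4 cos 55.0° = 42.67 m/s, v_y = 74.4 sin 55.0° = 60.94 m/s.
Vertical: 0 = 121 + 60.94 t − ½(10) t² ⇒ 5.000 t² − 60.94 t − 121 = 0.
t = [60.94 + √(3714 + 2420)] / 10.00 = 13.93 s.
Horizontal: R = v_x · t = 42.67 × 13.93 = 594 m.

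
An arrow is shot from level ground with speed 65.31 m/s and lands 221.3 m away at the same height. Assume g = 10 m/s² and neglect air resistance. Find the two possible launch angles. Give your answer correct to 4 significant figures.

15.63° and 74.37°

Level-ground range: R = v₀² sin(2θ)/g ⇒ sin 2θ = R g / v₀² = 221.3×10/65.31² = 0.5188.
2θ = arcsin(0.5188) = 31.252° or 180° − 31.252° = 148.748°.
So θ = 15.63° or θ = 74.37°.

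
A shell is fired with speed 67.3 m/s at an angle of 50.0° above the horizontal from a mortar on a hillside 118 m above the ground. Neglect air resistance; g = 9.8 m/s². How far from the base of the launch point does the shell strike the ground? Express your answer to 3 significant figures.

539 m

Components: v_x = 67.3 cos 50.0° = 43.26 m/s, v_y = 67.3 sin 50.0° = 51.55 m/s.
Vertical: 0 = 118 + 51.55 t − ½(9.8) t² ⇒ 4.900 t² − 51.55 t − 118 = 0.
t = [51.55 + √(2657 + 2313)] / 9.800 = 12.45 s.
Horizontal: R = v_x · t = 43.26 × 12.45 = 539 m.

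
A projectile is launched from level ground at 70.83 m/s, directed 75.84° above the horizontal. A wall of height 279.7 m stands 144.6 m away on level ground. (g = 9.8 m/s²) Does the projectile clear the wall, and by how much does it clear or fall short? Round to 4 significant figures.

v_x = 70.83 cos 75.84° = 17.327 m/s; v_y0 = 70.83 sin 75.84° = 68.678 m/s.
Time to reach the wall: t = 144.6 / 17.327 = 8.3454 s.
Height at that point: y = 68.678×8.3454 − 4.900×8.3454² = 231.88 m.
That is 279.7 − 231.88 = 47.82 m below the top of the wall, so the projectile does not clear it.

No — it falls 47.82 m short of clearing the wall.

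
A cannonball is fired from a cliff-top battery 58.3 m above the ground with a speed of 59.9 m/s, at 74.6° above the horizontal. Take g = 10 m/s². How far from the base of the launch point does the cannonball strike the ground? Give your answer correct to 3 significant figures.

199 m

Components: v_x = 59.9 cos 74.6° = 15.91 m/s, v_y = 59.9 sin 74.6° = 57.75 m/s.
Vertical: 0 = 58.3 + 57.75 t − ½(10) t² ⇒ 5.000 t² − 57.75 t − 58.3 = 0.
t = [57.75 + √(3335 + 1166)] / 10.00 = 12.48 s.
Horizontal: R = v_x · t = 15.91 × 12.48 = 199 m.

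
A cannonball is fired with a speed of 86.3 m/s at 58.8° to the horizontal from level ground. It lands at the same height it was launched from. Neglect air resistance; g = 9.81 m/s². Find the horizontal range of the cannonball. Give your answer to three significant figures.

For level ground, R = v₀² sin(2θ) / g.
sin(2 × 58.8°) = sin 117.6° = 0.8862.
R = (86.3)² × 0.8862 / 9.81 = 673 m.

673 m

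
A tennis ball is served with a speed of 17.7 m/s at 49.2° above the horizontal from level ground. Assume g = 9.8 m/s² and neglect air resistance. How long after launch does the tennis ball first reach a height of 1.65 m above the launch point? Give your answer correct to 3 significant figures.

0.129 s

v_y0 = 17.7 sin 49.2° = 13.40 m/s.
Set y = v_y0 t − ½ g t² = 1.65: 4.900 t² − 13.40 t + 1.65 = 0.
t = [13.40 ± √(179.6 − 32.34)] / 9.8 = (13.40 ± 12.14) / 9.8, giving t = 0.129 s or t = 2.61 s.
The tennis ball is on the way up at the first time, so t = 0.129 s.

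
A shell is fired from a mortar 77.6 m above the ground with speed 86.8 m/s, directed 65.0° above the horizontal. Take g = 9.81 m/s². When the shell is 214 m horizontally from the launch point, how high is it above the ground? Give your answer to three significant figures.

370 m

v_x = 86.8 cos 65.0° = 36.68 m/s, v_y0 = 86.8 sin 65.0° = 78.67 m/s.
Time to reach x = 214 m: t = x / v_x = 214 / 36.68 = 5.834 s.
y = 77.6 + v_y0 t − ½ g t² = 77.6 + 78.67×5.834 − 4.905×5.834² = 370 m.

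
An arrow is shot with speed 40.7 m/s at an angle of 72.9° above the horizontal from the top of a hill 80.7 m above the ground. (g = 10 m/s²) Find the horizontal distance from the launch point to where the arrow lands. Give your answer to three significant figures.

113 m

Components: v_x = 40.7 cos 72.9° = 11.97 m/s, v_y = 40.7 sin 72.9° = 38.90 m/s.
Vertical: 0 = 80.7 + 38.90 t − ½(10) t² ⇒ 5.000 t² − 38.90 t − 80.7 = 0.
t = [38.90 + √(1513 + 1614)] / 10.00 = 9.482 s.
Horizontal: R = v_x · t = 11.97 × 9.482 = 113 m.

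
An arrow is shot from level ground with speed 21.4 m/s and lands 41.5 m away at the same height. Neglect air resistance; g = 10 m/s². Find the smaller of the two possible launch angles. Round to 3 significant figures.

Level-ground range: R = v₀² sin(2θ)/g ⇒ sin 2θ = R g / v₀² = 41.5×10/21.4² = 0.9062.
2θ = arcsin(0.9062) = 64.99° or 180° − 64.99° = 115.01°.
So θ = 32.5° or θ = 57.5°.

32.5°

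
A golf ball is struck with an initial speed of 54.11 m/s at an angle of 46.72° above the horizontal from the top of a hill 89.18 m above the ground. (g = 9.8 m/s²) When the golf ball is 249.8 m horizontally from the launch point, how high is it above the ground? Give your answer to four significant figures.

v_x = 54.11 cos 46.72° = 37.096 m/s, v_y0 = 54.11 sin 46.72° = 39.393 m/s.
Time to reach x = 249.8 m: t = x / v_x = 249.8 / 37.096 = 6.7339 s.
y = 89.18 + v_y0 t − ½ g t² = 89.18 + 39.393×6.7339 − 4.900×6.7339² = 132.3 m.

132.3 m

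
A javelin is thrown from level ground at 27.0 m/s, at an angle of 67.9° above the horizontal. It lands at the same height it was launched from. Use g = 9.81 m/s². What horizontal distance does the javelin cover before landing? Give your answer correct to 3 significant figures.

51.8 m

Components: v_x = 27.0 cos 67.9° = 10.16 m/s, v_y = 27.0 sin 67.9° = 25.02 m/s.
Time of flight (same landing height): t = 2 v_y / g = 2 × 25.02 / 9.81 = 5.101 s.
Range: R = v_x · t = 10.16 × 5.101 = 51.8 m.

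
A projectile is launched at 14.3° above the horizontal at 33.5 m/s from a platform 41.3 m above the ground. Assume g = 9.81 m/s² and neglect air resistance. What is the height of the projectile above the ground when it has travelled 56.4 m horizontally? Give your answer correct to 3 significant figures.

40.9 m

v_x = 33.5 cos 14.3° = 32.46 m/s, v_y0 = 33.5 sin 14.3° = 8.274 m/s.
Time to reach x = 56.4 m: t = x / v_x = 56.4 / 32.46 = 1.738 s.
y = 41.3 + v_y0 t − ½ g t² = 41.3 + 8.274×1.738 − 4.905×1.738² = 40.9 m.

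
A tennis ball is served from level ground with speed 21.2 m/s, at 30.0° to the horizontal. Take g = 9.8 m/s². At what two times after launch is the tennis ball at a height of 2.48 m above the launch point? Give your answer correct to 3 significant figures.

v_y0 = 21.2 sin 30.0° = 10.60 m/s.
Set y = v_y0 t − ½ g t² = 2.48: 4.900 t² − 10.60 t + 2.48 = 0.
t = [10.60 ± √(112.4 − 48.61)] / 9.8 = (10.60 ± 7.987) / 9.8, giving t = 0.267 s or t = 1.90 s.
So the tennis ball is at 2.48 m at t = 0.267 s (rising) and t = 1.90 s (falling).

0.267 s and 1.90 s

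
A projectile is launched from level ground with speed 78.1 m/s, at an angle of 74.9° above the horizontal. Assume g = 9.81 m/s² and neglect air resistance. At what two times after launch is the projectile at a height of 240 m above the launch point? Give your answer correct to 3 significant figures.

v_y0 = 78.1 sin 74.9° = 75.40 m/s.
Set y = v_y0 t − ½ g t² = 240: 4.905 t² − 75.40 t + 240 = 0.
t = [75.40 ± √(5685 − 4709)] / 9.81 = (75.40 ± 31.24) / 9.81, giving t = 4.50 s or t = 10.9 s.
So the projectile is at 240 m at t = 4.50 s (rising) and t = 10.9 s (falling).

4.50 s and 10.9 s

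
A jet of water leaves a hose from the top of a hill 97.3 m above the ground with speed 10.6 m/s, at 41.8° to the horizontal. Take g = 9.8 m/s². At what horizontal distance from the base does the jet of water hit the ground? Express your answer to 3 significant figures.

Components: v_x = 10.6 cos 41.8° = 7.902 m/s, v_y = 10.6 sin 41.8° = 7.065 m/s.
Vertical: 0 = 97.3 + 7.065 t − ½(9.8) t² ⇒ 4.900 t² − 7.065 t − 97.3 = 0.
t = [7.065 + √(49.91 + 1907)] / 9.800 = 5.235 s.
Horizontal: R = v_x · t = 7.902 × 5.235 = 41.4 m.

41.4 m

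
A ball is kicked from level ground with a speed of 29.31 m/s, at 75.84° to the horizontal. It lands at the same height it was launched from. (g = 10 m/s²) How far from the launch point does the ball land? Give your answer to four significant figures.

Components: v_x = 29.31 cos 75.84° = 7.1701 m/s, v_y = 29.31 sin 75.84° = 28.419 m/s.
Time of flight (same landing height): t = 2 v_y / g = 2 × 28.419 / 10 = 5.6838 s.
Range: R = v_x · t = 7.1701 × 5.6838 = 40.75 m.

40.75 m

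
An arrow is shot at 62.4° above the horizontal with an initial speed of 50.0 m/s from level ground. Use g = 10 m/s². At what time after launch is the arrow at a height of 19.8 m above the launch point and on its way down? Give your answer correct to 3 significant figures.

8.39 s

v_y0 = 50.0 sin 62.4° = 44.31 m/s.
Set y = v_y0 t − ½ g t² = 19.8: 5.000 t² − 44.31 t + 19.8 = 0.
t = [44.31 ± √(1963 − 396.0)] / 10 = (44.31 ± 39.59) / 10, giving t = 0.472 s or t = 8.39 s.
On the way down corresponds to the larger root: t = 8.39 s.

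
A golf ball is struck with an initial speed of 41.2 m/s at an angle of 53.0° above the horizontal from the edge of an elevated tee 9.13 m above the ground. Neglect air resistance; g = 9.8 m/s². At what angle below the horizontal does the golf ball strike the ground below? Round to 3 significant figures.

55.1°

v_x = 41.2 cos 53.0° = 24.79 m/s.
At impact |v_y| = √(v_y0² + 2 g h) = √(32.90² + 2×9.8×9.13) = 35.52 m/s.
Angle below horizontal = arctan(|v_y| / v_x) = arctan(35.52 / 24.79) = 55.1°.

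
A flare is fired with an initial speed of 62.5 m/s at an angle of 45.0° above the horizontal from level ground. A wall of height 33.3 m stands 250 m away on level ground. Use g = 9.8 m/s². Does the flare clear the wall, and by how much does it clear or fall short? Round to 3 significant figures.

Yes — it clears the wall by 59.9 m.

v_x = 62.5 cos 45.0° = 44.19 m/s; v_y0 = 62.5 sin 45.0° = 44.19 m/s.
Time to reach the wall: t = 250 / 44.19 = 5.657 s.
Height at that point: y = 44.19×5.657 − 4.900×5.657² = 93.17 m.
That is 93.17 − 33.3 = 59.9 m above the top of the wall, so the flare clears it.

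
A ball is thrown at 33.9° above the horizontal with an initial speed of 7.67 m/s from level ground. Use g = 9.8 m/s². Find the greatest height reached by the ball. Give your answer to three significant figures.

Vertical component of launch velocity: v_y = 7.67 sin 33.9° = 4.278 m/s.
At the highest point the vertical velocity is zero, so v_y² = 2 g h_max.
h_max = (4.278)² / (2 × 9.8) = 18.30 / 19.60 = 0.934 m.

0.934 m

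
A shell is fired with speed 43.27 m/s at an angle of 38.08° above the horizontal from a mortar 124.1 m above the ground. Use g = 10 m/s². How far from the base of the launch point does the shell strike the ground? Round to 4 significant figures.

283.4 m

Components: v_x = 43.27 cos 38.08° = 34.060 m/s, v_y = 43.27 sin 38.08° = 26.687 m/s.
Vertical: 0 = 124.1 + 26.687 t − ½(10) t² ⇒ 5.000 t² − 26.687 t − 124.1 = 0.
t = [26.687 + √(712.20 + 2482.0)] / 10.00 = 8.3204 s.
Horizontal: R = v_x · t = 34.060 × 8.3204 = 283.4 m.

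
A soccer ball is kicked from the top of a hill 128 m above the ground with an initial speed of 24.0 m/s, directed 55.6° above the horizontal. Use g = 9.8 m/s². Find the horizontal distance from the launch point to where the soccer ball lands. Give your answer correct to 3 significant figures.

Components: v_x = 24.0 cos 55.6° = 13.56 m/s, v_y = 24.0 sin 55.6° = 19.80 m/s.
Vertical: 0 = 128 + 19.80 t − ½(9.8) t² ⇒ 4.900 t² − 19.80 t − 128 = 0.
t = [19.80 + √(392.0 + 2509)] / 9.800 = 7.516 s.
Horizontal: R = v_x · t = 13.56 × 7.516 = 102 m.

102 m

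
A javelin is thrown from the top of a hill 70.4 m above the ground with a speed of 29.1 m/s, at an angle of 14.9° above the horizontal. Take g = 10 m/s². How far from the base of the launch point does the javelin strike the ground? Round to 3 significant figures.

Components: v_x = 29.1 cos 14.9° = 28.12 m/s, v_y = 29.1 sin 14.9° = 7.483 m/s.
Vertical: 0 = 70.4 + 7.483 t − ½(10) t² ⇒ 5.000 t² − 7.483 t − 70.4 = 0.
t = [7.483 + √(56.00 + 1408)] / 10.00 = 4.575 s.
Horizontal: R = v_x · t = 28.12 × 4.575 = 129 m.

129 m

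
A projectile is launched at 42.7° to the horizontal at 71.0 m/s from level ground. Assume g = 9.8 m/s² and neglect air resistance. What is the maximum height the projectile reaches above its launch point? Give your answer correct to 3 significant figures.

118 m

Vertical component of launch velocity: v_y = 71.0 sin 42.7° = 48.15 m/s.
At the highest point the vertical velocity is zero, so v_y² = 2 g h_max.
h_max = (48.15)² / (2 × 9.8) = 2318 / 19.60 = 118 m.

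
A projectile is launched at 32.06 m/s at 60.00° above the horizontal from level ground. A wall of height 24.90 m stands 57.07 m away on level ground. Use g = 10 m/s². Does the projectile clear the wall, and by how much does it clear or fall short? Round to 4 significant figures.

Yes — it clears the wall by 10.57 m.

v_x = 32.06 cos 60.00° = 16.030 m/s; v_y0 = 32.06 sin 60.00° = 27.765 m/s.
Time to reach the wall: t = 57.07 / 16.030 = 3.5602 s.
Height at that point: y = 27.765×3.5602 − 5.000×3.5602² = 35.474 m.
That is 35.474 − 24.90 = 10.57 m above the top of the wall, so the projectile clears it.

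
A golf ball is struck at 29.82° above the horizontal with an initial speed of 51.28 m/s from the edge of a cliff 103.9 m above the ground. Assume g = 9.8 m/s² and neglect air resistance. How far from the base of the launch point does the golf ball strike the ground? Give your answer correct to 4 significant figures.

351.1 m

Components: v_x = 51.28 cos 29.82° = 44.490 m/s, v_y = 51.28 sin 29.82° = 25.500 m/s.
Vertical: 0 = 103.9 + 25.500 t − ½(9.8) t² ⇒ 4.900 t² − 25.500 t − 103.9 = 0.
t = [25.500 + √(650.25 + 2036.4)] / 9.800 = 7.8911 s.
Horizontal: R = v_x · t = 44.490 × 7.8911 = 351.1 m.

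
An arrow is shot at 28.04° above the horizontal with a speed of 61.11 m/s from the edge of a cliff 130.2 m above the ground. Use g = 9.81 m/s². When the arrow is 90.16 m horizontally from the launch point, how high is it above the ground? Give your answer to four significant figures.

v_x = 61.11 cos 28.04° = 53.937 m/s, v_y0 = 61.11 sin 28.04° = 28.727 m/s.
Time to reach x = 90.16 m: t = x / v_x = 90.16 / 53.937 = 1.6716 s.
y = 130.2 + v_y0 t − ½ g t² = 130.2 + 28.727×1.6716 − 4.905×1.6716² = 164.5 m.

164.5 m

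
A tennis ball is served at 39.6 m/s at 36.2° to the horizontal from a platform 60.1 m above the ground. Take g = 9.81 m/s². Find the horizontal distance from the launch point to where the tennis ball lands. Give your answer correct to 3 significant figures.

212 m

Components: v_x = 39.6 cos 36.2° = 31.96 m/s, v_y = 39.6 sin 36.2° = 23.39 m/s.
Vertical: 0 = 60.1 + 23.39 t − ½(9.81) t² ⇒ 4.905 t² − 23.39 t − 60.1 = 0.
t = [23.39 + √(547.1 + 1179)] / 9.810 = 6.619 s.
Horizontal: R = v_x · t = 31.96 × 6.619 = 212 m.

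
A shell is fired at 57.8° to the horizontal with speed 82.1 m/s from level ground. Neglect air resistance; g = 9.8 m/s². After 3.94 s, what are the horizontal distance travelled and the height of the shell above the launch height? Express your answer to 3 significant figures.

v_x = 82.1 cos 57.8° = 43.75 m/s; v_y0 = 82.1 sin 57.8° = 69.47 m/s.
x = v_x t = 43.75 × 3.94 = 172 m.
y = v_y0 t − ½ g t² = 69.47×3.94 − 4.900×3.94² = 198 m.

x = 172 m, y = 198 m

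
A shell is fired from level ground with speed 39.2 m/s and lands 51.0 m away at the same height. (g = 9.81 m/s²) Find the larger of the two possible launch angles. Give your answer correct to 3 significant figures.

Level-ground range: R = v₀² sin(2θ)/g ⇒ sin 2θ = R g / v₀² = 51.0×9.81/39.2² = 0.3256.
2θ = arcsin(0.3256) = 19.00° or 180° − 19.00° = 161.00°.
So θ = 9.50° or θ = 80.5°.

80.5°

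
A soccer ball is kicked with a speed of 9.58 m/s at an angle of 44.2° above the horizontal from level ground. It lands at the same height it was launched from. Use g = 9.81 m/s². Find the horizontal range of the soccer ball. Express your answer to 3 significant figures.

9.35 m

For level ground, R = v₀² sin(2θ) / g.
sin(2 × 44.2°) = sin 88.40° = 0.9996.
R = (9.58)² × 0.9996 / 9.81 = 9.35 m.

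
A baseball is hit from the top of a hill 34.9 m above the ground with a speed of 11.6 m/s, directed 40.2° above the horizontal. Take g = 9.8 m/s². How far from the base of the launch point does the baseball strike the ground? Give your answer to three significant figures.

31.4 m

Components: v_x = 11.6 cos 40.2° = 8.860 m/s, v_y = 11.6 sin 40.2° = 7.487 m/s.
Vertical: 0 = 34.9 + 7.487 t − ½(9.8) t² ⇒ 4.900 t² − 7.487 t − 34.9 = 0.
t = [7.487 + √(56.06 + 684.0)] / 9.800 = 3.540 s.
Horizontal: R = v_x · t = 8.860 × 3.540 = 31.4 m.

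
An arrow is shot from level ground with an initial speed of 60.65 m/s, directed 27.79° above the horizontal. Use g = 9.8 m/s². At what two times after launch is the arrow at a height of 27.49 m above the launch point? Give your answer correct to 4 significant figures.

1.238 s and 4.533 s

v_y0 = 60.65 sin 27.79° = 28.277 m/s.
Set y = v_y0 t − ½ g t² = 27.49: 4.900 t² − 28.277 t + 27.49 = 0.
t = [28.277 ± √(799.59 − 538.80)] / 9.8 = (28.277 ± 16.149) / 9.8, giving t = 1.238 s or t = 4.533 s.
So the arrow is at 27.49 m at t = 1.238 s (rising) and t = 4.533 s (falling).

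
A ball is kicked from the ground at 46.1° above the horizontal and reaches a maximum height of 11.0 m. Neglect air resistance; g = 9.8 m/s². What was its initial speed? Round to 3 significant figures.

20.4 m/s

At maximum height v_y = 0, so (v₀ sin θ)² = 2 g H.
v₀ sin 46.1° = √(2 × 9.8 × 11.0) = 14.68 m/s.
v₀ = 14.68 / sin 46.1° = 14.68 / 0.7206 = 20.4 m/s.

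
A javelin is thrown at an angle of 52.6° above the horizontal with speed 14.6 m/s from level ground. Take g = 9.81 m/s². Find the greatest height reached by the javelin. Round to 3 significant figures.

Vertical component of launch velocity: v_y = 14.6 sin 52.6° = 11.60 m/s.
At the highest point the vertical velocity is zero, so v_y² = 2 g h_max.
h_max = (11.60)² / (2 × 9.81) = 134.6 / 19.62 = 6.86 m.

6.86 m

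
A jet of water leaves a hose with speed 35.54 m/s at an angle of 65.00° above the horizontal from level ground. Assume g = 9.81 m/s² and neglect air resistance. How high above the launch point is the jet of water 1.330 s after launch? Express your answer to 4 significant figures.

v_y0 = 35.54 sin 65.00° = 32.210 m/s.
y(t) = v_y0 t − ½ g t² = 32.210×1.330 − 4.905×1.330² = 34.16 m.

34.16 m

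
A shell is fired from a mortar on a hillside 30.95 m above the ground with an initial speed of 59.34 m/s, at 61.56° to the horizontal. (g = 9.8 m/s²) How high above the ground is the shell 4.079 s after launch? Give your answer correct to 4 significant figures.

162.3 m

v_y0 = 59.34 sin 61.56° = 52.179 m/s.
y(t) = 30.95 + v_y0 t − ½ g t² = 30.95 + 52.179×4.079 − ½×9.8×4.079² = 162.3 m.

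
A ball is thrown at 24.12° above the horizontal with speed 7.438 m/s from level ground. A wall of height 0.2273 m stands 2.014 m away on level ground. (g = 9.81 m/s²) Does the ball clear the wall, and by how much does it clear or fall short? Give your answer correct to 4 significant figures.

v_x = 7.438 cos 24.12° = 6.7886 m/s; v_y0 = 7.438 sin 24.12° = 3.0395 m/s.
Time to reach the wall: t = 2.014 / 6.7886 = 0.29667 s.
Height at that point: y = 3.0395×0.29667 − 4.905×0.29667² = 0.47002 m.
That is 0.47002 − 0.2273 = 0.2427 m above the top of the wall, so the ball clears it.

Yes — it clears the wall by 0.2427 m.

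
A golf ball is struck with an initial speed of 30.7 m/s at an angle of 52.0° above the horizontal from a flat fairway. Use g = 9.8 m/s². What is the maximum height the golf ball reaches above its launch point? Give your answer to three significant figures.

29.9 m

Vertical component of launch velocity: v_y = 30.7 sin 52.0° = 24.19 m/s.
At the highest point the vertical velocity is zero, so v_y² = 2 g h_max.
h_max = (24.19)² / (2 × 9.8) = 585.2 / 19.60 = 29.9 m.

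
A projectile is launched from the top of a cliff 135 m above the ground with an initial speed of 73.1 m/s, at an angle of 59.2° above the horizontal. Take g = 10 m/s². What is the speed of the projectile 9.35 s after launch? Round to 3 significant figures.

48.4 m/s

v_x = 73.1 cos 59.2° = 37.43 m/s (constant).
v_y(t) = 73.1 sin 59.2° − g t = 62.79 − 10 × 9.35 = -30.71 m/s.
Speed = √(v_x² + v_y²) = √(1401 + 943.1) = 48.4 m/s.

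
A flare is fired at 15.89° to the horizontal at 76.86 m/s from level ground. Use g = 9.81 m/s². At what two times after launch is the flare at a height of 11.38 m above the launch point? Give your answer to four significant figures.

0.6347 s and 3.656 s

v_y0 = 76.86 sin 15.89° = 21.044 m/s.
Set y = v_y0 t − ½ g t² = 11.38: 4.905 t² − 21.044 t + 11.38 = 0.
t = [21.044 ± √(442.85 − 223.28)] / 9.81 = (21.044 ± 14.818) / 9.81, giving t = 0.6347 s or t = 3.656 s.
So the flare is at 11.38 m at t = 0.6347 s (rising) and t = 3.656 s (falling).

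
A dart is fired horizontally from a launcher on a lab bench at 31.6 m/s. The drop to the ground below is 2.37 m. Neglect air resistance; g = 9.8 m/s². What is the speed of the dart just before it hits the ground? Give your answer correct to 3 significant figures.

Fall time: t = √(2 × 2.37 / 9.8) = 0.6955 s.
At impact: v_x = 31.6 m/s (unchanged), v_y = g t = 9.8 × 0.6955 = 6.816 m/s.
Speed = √(v_x² + v_y²) = √(998.6 + 46.46) = 32.3 m/s.

32.3 m/s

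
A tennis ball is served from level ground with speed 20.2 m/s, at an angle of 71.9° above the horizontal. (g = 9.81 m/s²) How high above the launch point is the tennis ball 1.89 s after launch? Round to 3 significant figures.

18.8 m

v_y0 = 20.2 sin 71.9° = 19.20 m/s.
y(t) = v_y0 t − ½ g t² = 19.20×1.89 − 4.905×1.89² = 18.8 m.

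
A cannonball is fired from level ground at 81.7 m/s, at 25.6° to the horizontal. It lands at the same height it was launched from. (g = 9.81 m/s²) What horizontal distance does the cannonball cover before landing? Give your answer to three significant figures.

530 m

Components: v_x = 81.7 cos 25.6° = 73.68 m/s, v_y = 81.7 sin 25.6° = 35.30 m/s.
Time of flight (same landing height): t = 2 v_y / g = 2 × 35.30 / 9.81 = 7.197 s.
Range: R = v_x · t = 73.68 × 7.197 = 530 m.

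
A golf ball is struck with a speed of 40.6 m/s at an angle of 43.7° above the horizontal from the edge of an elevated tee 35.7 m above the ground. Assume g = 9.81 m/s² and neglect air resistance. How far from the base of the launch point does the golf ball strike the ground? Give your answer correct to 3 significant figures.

199 m

Components: v_x = 40.6 cos 43.7° = 29.35 m/s, v_y = 40.6 sin 43.7° = 28.05 m/s.
Vertical: 0 = 35.7 + 28.05 t − ½(9.81) t² ⇒ 4.905 t² − 28.05 t − 35.7 = 0.
t = [28.05 + √(786.8 + 700.4)] / 9.810 = 6.790 s.
Horizontal: R = v_x · t = 29.35 × 6.790 = 199 m.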